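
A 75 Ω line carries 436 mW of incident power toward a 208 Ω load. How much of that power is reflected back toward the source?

P_reflected ≈ 96.3 mW

Γ = (208 − 75)/(208 + 75) = 0.47
|Γ|² = 0.221
P_refl = |Γ|²·P_inc = 96.3 mW, P_del = (1 − |Γ|²)·P_inc = 340 mW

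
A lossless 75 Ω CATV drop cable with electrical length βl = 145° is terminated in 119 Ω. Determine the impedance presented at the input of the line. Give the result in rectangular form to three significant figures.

Z_in ≈ 79.4 + j35.7 Ω

tan(βl) = tan(145°) = -0.7
Z_in = Z_0·(Z_L + jZ_0·tanβl)/(Z_0 + jZ_L·tanβl)
     = 75·(119 − j52.5)/(75 − j83.3)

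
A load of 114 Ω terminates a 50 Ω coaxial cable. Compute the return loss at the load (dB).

RL ≈ 8.17 dB

Γ = (114 − 50)/(114 + 50) = 0.39
RL = −20·log₁₀|Γ| = −20·log₁₀(0.39)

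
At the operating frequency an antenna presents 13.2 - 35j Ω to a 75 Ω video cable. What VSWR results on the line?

Γ = (Z_L − Z_0)/(Z_L + Z_0) = (-61.8 − j35)/(88.2 − j35)
|Γ| = 71/94.9 = 0.748
VSWR = (1 + |Γ|)/(1 − |Γ|) = 1.75/0.252

VSWR ≈ 6.95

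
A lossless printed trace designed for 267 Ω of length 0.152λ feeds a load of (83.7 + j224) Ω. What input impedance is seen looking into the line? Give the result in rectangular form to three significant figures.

Z_in ≈ 1090 − j645 Ω

βl = 2π × 0.152 = 54.7°
tan(βl) = tan(54.7°) = 1.41
Z_in = Z_0·(Z_L + jZ_0·tanβl)/(Z_0 + jZ_L·tanβl)
     = 267·(83.7 + j601)/(-49.6 + j118)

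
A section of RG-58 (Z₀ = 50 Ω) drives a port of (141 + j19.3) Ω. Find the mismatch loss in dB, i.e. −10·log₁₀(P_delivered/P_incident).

mismatch loss ≈ 1.16 dB

Γ = (91 + j19.3)/(191 + j19.3), |Γ| = 0.485
|Γ|² = 0.235, so P_del/P_inc = 1 − |Γ|² = 0.765
ML = −10·log₁₀(1 − |Γ|²)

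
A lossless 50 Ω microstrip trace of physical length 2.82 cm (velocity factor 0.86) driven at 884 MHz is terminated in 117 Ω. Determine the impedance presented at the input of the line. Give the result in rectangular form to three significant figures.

Z_in ≈ 47.6 − j42.7 Ω

λ = v/f = 0.86·c / 884 MHz = 0.292 m
βl = 2π·l/λ = 2π × 0.0966 = 34.8°
tan(βl) = tan(34.8°) = 0.695
Z_in = Z_0·(Z_L + jZ_0·tanβl)/(Z_0 + jZ_L·tanβl)
     = 50·(117 + j34.7)/(50 + j81.3)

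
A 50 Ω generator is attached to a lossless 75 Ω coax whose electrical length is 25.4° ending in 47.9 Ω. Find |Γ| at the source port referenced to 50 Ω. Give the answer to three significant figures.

tan(βl) = 0.475
Z_in = Z_0·(Z_L + jZ_0·tanβl)/(Z_0 + jZ_L·tanβl) = 53.8 + j19.3 Ω
Γ_s = (Z_in − Z_s)/(Z_in + Z_s) = (3.76 + j19.3)/(104 + j19.3), |Γ_s| = 0.186

|Γ| ≈ 0.186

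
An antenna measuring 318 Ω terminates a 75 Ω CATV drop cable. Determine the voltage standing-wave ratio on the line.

Γ = (318 − 75)/(318 + 75) = 0.618
VSWR = (1 + 0.618)/(1 − 0.618)

VSWR ≈ 4.24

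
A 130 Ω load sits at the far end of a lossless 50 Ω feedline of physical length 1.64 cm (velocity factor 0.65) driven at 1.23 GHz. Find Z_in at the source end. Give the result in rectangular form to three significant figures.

λ = v/f = 0.65·c / 1.23 GHz = 0.159 m
βl = 2π·l/λ = 2π × 0.103 = 37.2°
tan(βl) = tan(37.2°) = 0.76
Z_in = Z_0·(Z_L + jZ_0·tanβl)/(Z_0 + jZ_L·tanβl)
     = 50·(130 + j38)/(50 + j98.8)

Z_in ≈ 41.8 − j44.6 Ω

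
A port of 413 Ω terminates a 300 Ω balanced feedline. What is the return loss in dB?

RL ≈ 16 dB

Γ = (413 − 300)/(413 + 300) = 0.158
RL = −20·log₁₀|Γ| = −20·log₁₀(0.158)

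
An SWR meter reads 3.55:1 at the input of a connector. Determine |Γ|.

|Γ| = (S − 1)/(S + 1) = (3.55 − 1)/(3.55 + 1) = 2.55/4.55

|Γ| ≈ 0.56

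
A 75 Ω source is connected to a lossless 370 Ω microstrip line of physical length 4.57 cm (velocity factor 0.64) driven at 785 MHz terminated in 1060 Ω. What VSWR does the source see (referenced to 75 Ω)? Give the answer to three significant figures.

λ = v/f = 0.64·c / 785 MHz = 0.245 m
βl = 2π·l/λ = 2π × 0.187 = 67.3°
tan(βl) = 2.39
Z_in = Z_0·(Z_L + jZ_0·tanβl)/(Z_0 + jZ_L·tanβl) = 149 − j133 Ω
Γ_s = (Z_in − Z_s)/(Z_in + Z_s) = (73.6 − j133)/(224 − j133), |Γ_s| = 0.585
VSWR = (1 + |Γ_s|)/(1 − |Γ_s|)

VSWR ≈ 3.82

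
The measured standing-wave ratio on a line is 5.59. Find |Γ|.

|Γ| ≈ 0.697

|Γ| = (S − 1)/(S + 1) = (5.59 − 1)/(5.59 + 1) = 4.59/6.59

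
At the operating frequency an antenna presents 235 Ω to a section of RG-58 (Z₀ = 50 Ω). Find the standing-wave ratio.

VSWR ≈ 4.7

For a purely resistive load, VSWR = R_L/Z_0 or Z_0/R_L (whichever > 1) = 235/50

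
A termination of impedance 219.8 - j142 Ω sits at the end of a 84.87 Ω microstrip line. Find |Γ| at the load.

Γ = (Z_L − Z_0)/(Z_L + Z_0) = (134.9 − j142)/(304.7 − j142)
|Γ| = 196/336

|Γ| ≈ 0.583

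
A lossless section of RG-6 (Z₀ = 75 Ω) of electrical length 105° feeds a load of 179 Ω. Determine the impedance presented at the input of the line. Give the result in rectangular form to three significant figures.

Z_in ≈ 33.3 + j16.4 Ω

tan(βl) = tan(105°) = -3.73
Z_in = Z_0·(Z_L + jZ_0·tanβl)/(Z_0 + jZ_L·tanβl)
     = 75·(179 − j280)/(75 − j668)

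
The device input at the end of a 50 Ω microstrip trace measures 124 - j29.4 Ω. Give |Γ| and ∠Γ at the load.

Γ ≈ 0.451 ∠ -12.1°

Γ = (Z_L − Z_0)/(Z_L + Z_0) = (74 − j29.4)/(174 − j29.4)
|Γ| = 79.6/176 = 0.451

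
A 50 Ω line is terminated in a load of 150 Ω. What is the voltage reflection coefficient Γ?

Γ = (Z_L − Z_0)/(Z_L + Z_0) = (150 − 50)/(150 + 50) = 100/200

Γ = 0.5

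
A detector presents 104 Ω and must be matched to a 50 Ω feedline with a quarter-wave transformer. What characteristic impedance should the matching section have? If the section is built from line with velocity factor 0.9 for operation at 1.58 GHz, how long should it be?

Z_qwt ≈ 72.1 Ω; length ≈ 4.27 cm

Z_qwt = √(Z_0·R_L) = √(50 × 104) = √5200
λ = 0.9·c/f = 0.171 m, so l = λ/4 = 0.0427 m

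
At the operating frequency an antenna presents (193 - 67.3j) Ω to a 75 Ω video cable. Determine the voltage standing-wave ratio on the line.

Γ = (Z_L − Z_0)/(Z_L + Z_0) = (118 − j67.3)/(268 − j67.3)
|Γ| = 136/276 = 0.492
VSWR = (1 + |Γ|)/(1 − |Γ|) = 1.49/0.508

VSWR ≈ 2.93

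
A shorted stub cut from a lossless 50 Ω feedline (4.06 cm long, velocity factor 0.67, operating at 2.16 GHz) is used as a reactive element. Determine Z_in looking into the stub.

Z_in ≈ −j21.2 Ω

λ = v/f = 0.67·c / 2.16 GHz = 0.0931 m
βl = 2π·l/λ = 2π × 0.436 = 157°
tan(βl) = -0.423
For a shorted stub, Z_in = jZ_0·tan(βl)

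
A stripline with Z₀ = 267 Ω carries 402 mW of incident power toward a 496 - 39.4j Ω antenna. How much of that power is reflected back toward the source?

P_reflected ≈ 37.2 mW

|Γ| = |(229 − j39.4)/(763 − j39.4)| = 0.304
|Γ|² = 0.0925
P_refl = |Γ|²·P_inc = 37.2 mW, P_del = (1 − |Γ|²)·P_inc = 365 mW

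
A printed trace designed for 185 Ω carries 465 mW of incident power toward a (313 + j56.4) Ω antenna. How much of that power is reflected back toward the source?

P_reflected ≈ 36.2 mW

|Γ| = |(128 + j56.4)/(498 + j56.4)| = 0.279
|Γ|² = 0.0779
P_refl = |Γ|²·P_inc = 36.2 mW, P_del = (1 − |Γ|²)·P_inc = 429 mW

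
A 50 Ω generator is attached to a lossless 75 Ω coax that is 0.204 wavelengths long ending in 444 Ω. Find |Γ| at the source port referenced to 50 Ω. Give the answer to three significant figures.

βl = 2π × 0.204 = 73.4°
tan(βl) = 3.36
Z_in = Z_0·(Z_L + jZ_0·tanβl)/(Z_0 + jZ_L·tanβl) = 13.8 − j21.6 Ω
Γ_s = (Z_in − Z_s)/(Z_in + Z_s) = (-36.2 − j21.6)/(63.8 − j21.6), |Γ_s| = 0.627

|Γ| ≈ 0.627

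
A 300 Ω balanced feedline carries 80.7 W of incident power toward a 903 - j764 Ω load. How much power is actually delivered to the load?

|Γ| = |(603 − j764)/(1203 − j764)| = 0.683
|Γ|² = 0.466
P_refl = |Γ|²·P_inc = 37.6 W, P_del = (1 − |Γ|²)·P_inc = 43.1 W

P_delivered ≈ 43.1 W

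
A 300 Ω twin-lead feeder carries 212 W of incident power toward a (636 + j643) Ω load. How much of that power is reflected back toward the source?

|Γ| = |(336 + j643)/(936 + j643)| = 0.639
|Γ|² = 0.408
P_refl = |Γ|²·P_inc = 86.5 W, P_del = (1 − |Γ|²)·P_inc = 125 W

P_reflected ≈ 86.5 W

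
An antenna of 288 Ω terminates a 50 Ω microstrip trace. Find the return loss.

RL ≈ 3.05 dB

Γ = (288 − 50)/(288 + 50) = 0.704
RL = −20·log₁₀|Γ| = −20·log₁₀(0.704)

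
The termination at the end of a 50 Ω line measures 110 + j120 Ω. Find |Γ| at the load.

|Γ| ≈ 0.671

Γ = (Z_L − Z_0)/(Z_L + Z_0) = (60 + j120)/(160 + j120)
|Γ| = 134/200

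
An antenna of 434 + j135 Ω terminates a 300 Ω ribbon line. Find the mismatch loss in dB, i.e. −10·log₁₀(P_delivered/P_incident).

mismatch loss ≈ 0.292 dB

Γ = (134 + j135)/(734 + j135), |Γ| = 0.255
|Γ|² = 0.065, so P_del/P_inc = 1 − |Γ|² = 0.935
ML = −10·log₁₀(1 − |Γ|²)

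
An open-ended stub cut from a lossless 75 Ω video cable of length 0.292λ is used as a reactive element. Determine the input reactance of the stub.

X_in ≈ 20.3 Ω (inductive)

βl = 2π × 0.292 = 105°
tan(βl) = -3.7
For an open-ended stub, Z_in = −jZ_0·cot(βl) = −jZ_0/tan(βl)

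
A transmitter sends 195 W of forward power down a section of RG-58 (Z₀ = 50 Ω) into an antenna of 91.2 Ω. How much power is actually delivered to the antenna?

P_delivered ≈ 178 W

Γ = (91.2 − 50)/(91.2 + 50) = 0.292
|Γ|² = 0.0851
P_refl = |Γ|²·P_inc = 16.6 W, P_del = (1 − |Γ|²)·P_inc = 178 W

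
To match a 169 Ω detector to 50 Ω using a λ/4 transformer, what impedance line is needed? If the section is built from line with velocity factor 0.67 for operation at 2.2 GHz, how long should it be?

Z_qwt ≈ 91.9 Ω; length ≈ 2.28 cm

Z_qwt = √(Z_0·R_L) = √(50 × 169) = √8450
λ = 0.67·c/f = 0.0914 m, so l = λ/4 = 0.0228 m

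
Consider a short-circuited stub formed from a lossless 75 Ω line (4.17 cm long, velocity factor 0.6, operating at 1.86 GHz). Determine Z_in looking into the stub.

λ = v/f = 0.6·c / 1.86 GHz = 0.0968 m
βl = 2π·l/λ = 2π × 0.431 = 155°
tan(βl) = -0.464
For a short-circuited stub, Z_in = jZ_0·tan(βl)

Z_in ≈ −j34.8 Ω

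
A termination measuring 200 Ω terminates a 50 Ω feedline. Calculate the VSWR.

Γ = (200 − 50)/(200 + 50) = 0.6
VSWR = (1 + 0.6)/(1 − 0.6)

VSWR ≈ 4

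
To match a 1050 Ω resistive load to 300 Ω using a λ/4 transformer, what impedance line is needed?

Z_qwt ≈ 561 Ω

Z_qwt = √(Z_0·R_L) = √(300 × 1050) = √315000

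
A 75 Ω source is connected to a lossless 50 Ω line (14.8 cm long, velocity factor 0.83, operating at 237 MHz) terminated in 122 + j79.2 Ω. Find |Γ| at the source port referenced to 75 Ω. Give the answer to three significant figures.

|Γ| ≈ 0.57

λ = v/f = 0.83·c / 237 MHz = 1.05 m
βl = 2π·l/λ = 2π × 0.141 = 50.7°
tan(βl) = 1.22
Z_in = Z_0·(Z_L + jZ_0·tanβl)/(Z_0 + jZ_L·tanβl) = 31.1 − j50.7 Ω
Γ_s = (Z_in − Z_s)/(Z_in + Z_s) = (-43.9 − j50.7)/(106 − j50.7), |Γ_s| = 0.57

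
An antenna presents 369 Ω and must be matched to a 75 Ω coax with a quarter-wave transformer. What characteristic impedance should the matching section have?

Z_qwt ≈ 166 Ω

Z_qwt = √(Z_0·R_L) = √(75 × 369) = √27680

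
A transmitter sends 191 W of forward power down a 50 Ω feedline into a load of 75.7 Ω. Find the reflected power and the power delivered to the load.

P_reflected ≈ 7.98 W; P_delivered ≈ 183 W

Γ = (75.7 − 50)/(75.7 + 50) = 0.204
|Γ|² = 0.0418
P_refl = |Γ|²·P_inc = 7.98 W, P_del = (1 − |Γ|²)·P_inc = 183 W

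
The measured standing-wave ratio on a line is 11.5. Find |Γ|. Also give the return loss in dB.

|Γ| ≈ 0.84; return loss ≈ 1.51 dB

|Γ| = (S − 1)/(S + 1) = (11.5 − 1)/(11.5 + 1) = 10.5/12.5
RL = −20·log₁₀|Γ| = −20·log₁₀(0.84)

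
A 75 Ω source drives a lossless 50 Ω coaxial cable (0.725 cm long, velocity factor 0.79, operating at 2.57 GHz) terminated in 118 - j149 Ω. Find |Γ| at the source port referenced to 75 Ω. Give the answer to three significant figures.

|Γ| ≈ 0.734

λ = v/f = 0.79·c / 2.57 GHz = 0.0922 m
βl = 2π·l/λ = 2π × 0.0786 = 28.3°
tan(βl) = 0.539
Z_in = Z_0·(Z_L + jZ_0·tanβl)/(Z_0 + jZ_L·tanβl) = 18.1 − j55.7 Ω
Γ_s = (Z_in − Z_s)/(Z_in + Z_s) = (-56.9 − j55.7)/(93.1 − j55.7), |Γ_s| = 0.734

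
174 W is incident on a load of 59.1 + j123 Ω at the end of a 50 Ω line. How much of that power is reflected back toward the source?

P_reflected ≈ 97.9 W

|Γ| = |(9.1 + j123)/(109.1 + j123)| = 0.75
|Γ|² = 0.563
P_refl = |Γ|²·P_inc = 97.9 W, P_del = (1 − |Γ|²)·P_inc = 76.1 W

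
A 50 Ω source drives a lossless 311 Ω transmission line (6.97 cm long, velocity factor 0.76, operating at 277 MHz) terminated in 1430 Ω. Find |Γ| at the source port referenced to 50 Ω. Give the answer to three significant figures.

|Γ| ≈ 0.912

λ = v/f = 0.76·c / 277 MHz = 0.823 m
βl = 2π·l/λ = 2π × 0.0847 = 30.5°
tan(βl) = 0.589
Z_in = Z_0·(Z_L + jZ_0·tanβl)/(Z_0 + jZ_L·tanβl) = 231 − j443 Ω
Γ_s = (Z_in − Z_s)/(Z_in + Z_s) = (181 − j443)/(281 − j443), |Γ_s| = 0.912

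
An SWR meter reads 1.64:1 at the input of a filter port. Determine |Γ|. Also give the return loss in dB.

|Γ| = (S − 1)/(S + 1) = (1.64 − 1)/(1.64 + 1) = 0.64/2.64
RL = −20·log₁₀|Γ| = −20·log₁₀(0.242)

|Γ| ≈ 0.242; return loss ≈ 12.3 dB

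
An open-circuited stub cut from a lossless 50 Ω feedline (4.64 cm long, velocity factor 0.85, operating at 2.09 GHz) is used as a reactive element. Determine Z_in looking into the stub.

Z_in ≈ +j53.4 Ω

λ = v/f = 0.85·c / 2.09 GHz = 0.122 m
βl = 2π·l/λ = 2π × 0.38 = 137°
tan(βl) = -0.936
For an open-circuited stub, Z_in = −jZ_0·cot(βl) = −jZ_0/tan(βl)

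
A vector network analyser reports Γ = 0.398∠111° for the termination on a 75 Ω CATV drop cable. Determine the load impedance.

Z_L ≈ 43.7 + j38.6 Ω

Z_L = Z_0·(1 + Γ)/(1 − Γ) = 75·(0.857 + j0.372)/(1.14 − j0.372)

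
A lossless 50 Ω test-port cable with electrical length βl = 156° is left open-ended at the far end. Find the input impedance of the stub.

tan(βl) = -0.445
For an open-ended stub, Z_in = −jZ_0·cot(βl) = −jZ_0/tan(βl)

Z_in ≈ +j112 Ω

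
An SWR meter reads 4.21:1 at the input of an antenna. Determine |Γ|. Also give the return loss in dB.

|Γ| ≈ 0.616; return loss ≈ 4.21 dB

|Γ| = (S − 1)/(S + 1) = (4.21 − 1)/(4.21 + 1) = 3.21/5.21
RL = −20·log₁₀|Γ| = −20·log₁₀(0.616)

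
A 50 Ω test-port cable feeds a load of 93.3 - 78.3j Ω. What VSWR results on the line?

VSWR ≈ 3.42

Γ = (Z_L − Z_0)/(Z_L + Z_0) = (43.3 − j78.3)/(143.3 − j78.3)
|Γ| = 89.5/163 = 0.548
VSWR = (1 + |Γ|)/(1 − |Γ|) = 1.55/0.452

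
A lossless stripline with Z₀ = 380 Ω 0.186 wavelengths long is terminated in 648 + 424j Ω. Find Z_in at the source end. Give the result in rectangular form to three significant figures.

Z_in ≈ 226 − j253 Ω

βl = 2π × 0.186 = 67°
tan(βl) = tan(67°) = 2.35
Z_in = Z_0·(Z_L + jZ_0·tanβl)/(Z_0 + jZ_L·tanβl)
     = 380·(648 + j1320)/(-617 + j1520)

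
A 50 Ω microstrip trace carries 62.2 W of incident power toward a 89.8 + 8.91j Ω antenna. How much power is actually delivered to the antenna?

P_delivered ≈ 56.9 W

|Γ| = |(39.8 + j8.91)/(139.8 + j8.91)| = 0.291
|Γ|² = 0.0848
P_refl = |Γ|²·P_inc = 5.27 W, P_del = (1 − |Γ|²)·P_inc = 56.9 W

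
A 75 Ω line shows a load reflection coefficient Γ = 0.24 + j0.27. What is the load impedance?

Z_L = Z_0·(1 + Γ)/(1 − Γ) = 75·(1.24 + j0.27)/(0.76 − j0.27)

Z_L ≈ 100 + j62.3 Ω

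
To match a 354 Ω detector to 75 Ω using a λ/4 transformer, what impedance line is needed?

Z_qwt ≈ 163 Ω

Z_qwt = √(Z_0·R_L) = √(75 × 354) = √26550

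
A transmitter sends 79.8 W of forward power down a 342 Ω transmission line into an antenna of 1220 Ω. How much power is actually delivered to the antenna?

Γ = (1220 − 342)/(1220 + 342) = 0.562
|Γ|² = 0.316
P_refl = |Γ|²·P_inc = 25.2 W, P_del = (1 − |Γ|²)·P_inc = 54.6 W

P_delivered ≈ 54.6 W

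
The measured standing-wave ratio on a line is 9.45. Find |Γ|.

|Γ| ≈ 0.809

|Γ| = (S − 1)/(S + 1) = (9.45 − 1)/(9.45 + 1) = 8.45/10.4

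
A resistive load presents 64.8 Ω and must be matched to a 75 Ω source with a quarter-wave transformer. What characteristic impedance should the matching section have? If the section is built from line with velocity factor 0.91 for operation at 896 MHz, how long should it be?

Z_qwt = √(Z_0·R_L) = √(75 × 64.8) = √4860
λ = 0.91·c/f = 0.305 m, so l = λ/4 = 0.0762 m

Z_qwt ≈ 69.7 Ω; length ≈ 7.62 cm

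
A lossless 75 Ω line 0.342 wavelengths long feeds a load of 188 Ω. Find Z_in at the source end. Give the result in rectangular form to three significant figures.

βl = 2π × 0.342 = 123°
tan(βl) = tan(123°) = -1.53
Z_in = Z_0·(Z_L + jZ_0·tanβl)/(Z_0 + jZ_L·tanβl)
     = 75·(188 − j115)/(75 − j288)

Z_in ≈ 39.9 + j38.5 Ω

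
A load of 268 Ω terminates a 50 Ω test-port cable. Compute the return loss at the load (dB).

RL ≈ 3.28 dB

Γ = (268 − 50)/(268 + 50) = 0.686
RL = −20·log₁₀|Γ| = −20·log₁₀(0.686)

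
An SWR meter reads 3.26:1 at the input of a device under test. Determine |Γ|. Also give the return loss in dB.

|Γ| ≈ 0.531; return loss ≈ 5.51 dB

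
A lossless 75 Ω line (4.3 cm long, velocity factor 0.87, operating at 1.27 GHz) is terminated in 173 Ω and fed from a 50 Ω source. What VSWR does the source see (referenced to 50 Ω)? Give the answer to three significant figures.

VSWR ≈ 1.7

λ = v/f = 0.87·c / 1.27 GHz = 0.206 m
βl = 2π·l/λ = 2π × 0.209 = 75.3°
tan(βl) = 3.82
Z_in = Z_0·(Z_L + jZ_0·tanβl)/(Z_0 + jZ_L·tanβl) = 34.3 − j15.7 Ω
Γ_s = (Z_in − Z_s)/(Z_in + Z_s) = (-15.7 − j15.7)/(84.3 − j15.7), |Γ_s| = 0.259
VSWR = (1 + |Γ_s|)/(1 − |Γ_s|)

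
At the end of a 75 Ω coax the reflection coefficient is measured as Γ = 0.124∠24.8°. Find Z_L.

Z_L ≈ 93.4 + j9.87 Ω

Z_L = Z_0·(1 + Γ)/(1 − Γ) = 75·(1.11 + j0.052)/(0.887 − j0.052)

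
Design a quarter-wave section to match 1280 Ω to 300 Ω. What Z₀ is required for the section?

Z_qwt = √(Z_0·R_L) = √(300 × 1280) = √384000

Z_qwt ≈ 620 Ω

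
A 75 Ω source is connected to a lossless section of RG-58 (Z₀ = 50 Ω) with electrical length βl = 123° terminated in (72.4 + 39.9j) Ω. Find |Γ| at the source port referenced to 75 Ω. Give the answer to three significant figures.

tan(βl) = -1.54
Z_in = Z_0·(Z_L + jZ_0·tanβl)/(Z_0 + jZ_L·tanβl) = 24.6 + j7.92 Ω
Γ_s = (Z_in − Z_s)/(Z_in + Z_s) = (-50.4 + j7.92)/(99.6 + j7.92), |Γ_s| = 0.511

|Γ| ≈ 0.511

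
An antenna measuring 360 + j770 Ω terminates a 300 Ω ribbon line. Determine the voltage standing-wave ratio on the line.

Γ = (Z_L − Z_0)/(Z_L + Z_0) = (60 + j770)/(660 + j770)
|Γ| = 772/1010 = 0.762
VSWR = (1 + |Γ|)/(1 − |Γ|) = 1.76/0.238

VSWR ≈ 7.39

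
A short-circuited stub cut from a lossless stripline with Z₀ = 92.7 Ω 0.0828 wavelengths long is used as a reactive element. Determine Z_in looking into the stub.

βl = 2π × 0.0828 = 29.8°
tan(βl) = 0.573
For a short-circuited stub, Z_in = jZ_0·tan(βl)

Z_in ≈ +j53.1 Ω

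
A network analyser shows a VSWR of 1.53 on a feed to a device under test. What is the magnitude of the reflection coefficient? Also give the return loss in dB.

|Γ| ≈ 0.209; return loss ≈ 13.6 dB

|Γ| = (S − 1)/(S + 1) = (1.53 − 1)/(1.53 + 1) = 0.53/2.53
RL = −20·log₁₀|Γ| = −20·log₁₀(0.209)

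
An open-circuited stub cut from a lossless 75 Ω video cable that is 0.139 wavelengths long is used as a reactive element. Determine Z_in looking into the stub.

βl = 2π × 0.139 = 50°
tan(βl) = 1.19
For an open-circuited stub, Z_in = −jZ_0·cot(βl) = −jZ_0/tan(βl)

Z_in ≈ −j62.8 Ω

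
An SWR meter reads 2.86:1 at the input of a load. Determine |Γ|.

|Γ| ≈ 0.482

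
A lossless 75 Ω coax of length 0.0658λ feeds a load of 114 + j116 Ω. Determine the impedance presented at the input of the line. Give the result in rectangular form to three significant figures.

Z_in ≈ 248 − j51.4 Ω

βl = 2π × 0.0658 = 23.7°
tan(βl) = tan(23.7°) = 0.439
Z_in = Z_0·(Z_L + jZ_0·tanβl)/(Z_0 + jZ_L·tanβl)
     = 75·(114 + j149)/(24.1 + j50)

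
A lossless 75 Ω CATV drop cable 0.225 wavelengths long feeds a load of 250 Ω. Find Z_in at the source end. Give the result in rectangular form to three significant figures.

βl = 2π × 0.225 = 81°
tan(βl) = tan(81°) = 6.31
Z_in = Z_0·(Z_L + jZ_0·tanβl)/(Z_0 + jZ_L·tanβl)
     = 75·(250 + j474)/(75 + j1580)

Z_in ≈ 23 − j10.8 Ω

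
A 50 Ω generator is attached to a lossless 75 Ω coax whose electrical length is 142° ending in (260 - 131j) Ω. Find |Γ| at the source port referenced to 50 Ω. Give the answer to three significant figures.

tan(βl) = -0.781
Z_in = Z_0·(Z_L + jZ_0·tanβl)/(Z_0 + jZ_L·tanβl) = 56.1 + j104 Ω
Γ_s = (Z_in − Z_s)/(Z_in + Z_s) = (6.06 + j104)/(106 + j104), |Γ_s| = 0.7

|Γ| ≈ 0.7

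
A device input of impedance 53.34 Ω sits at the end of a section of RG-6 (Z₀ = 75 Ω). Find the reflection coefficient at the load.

Γ = -0.169

Γ = (Z_L − Z_0)/(Z_L + Z_0) = (53.34 − 75)/(53.34 + 75) = -21.66/128.3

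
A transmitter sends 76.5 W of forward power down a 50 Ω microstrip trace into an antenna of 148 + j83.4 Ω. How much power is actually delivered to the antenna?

|Γ| = |(98 + j83.4)/(198 + j83.4)| = 0.599
|Γ|² = 0.359
P_refl = |Γ|²·P_inc = 27.4 W, P_del = (1 − |Γ|²)·P_inc = 49.1 W

P_delivered ≈ 49.1 W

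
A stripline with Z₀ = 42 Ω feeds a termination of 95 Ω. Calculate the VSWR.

For a purely resistive load, VSWR = R_L/Z_0 or Z_0/R_L (whichever > 1) = 95/42

VSWR ≈ 2.26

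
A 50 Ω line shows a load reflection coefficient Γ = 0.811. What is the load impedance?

Z_L ≈ 479 Ω

Z_L = Z_0·(1 + Γ)/(1 − Γ) = 50·(1.81)/(0.189)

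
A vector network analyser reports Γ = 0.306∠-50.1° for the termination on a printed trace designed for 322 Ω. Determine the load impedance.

Z_L ≈ 416 − j216 Ω

Z_L = Z_0·(1 + Γ)/(1 − Γ) = 322·(1.2 − j0.235)/(0.804 + j0.235)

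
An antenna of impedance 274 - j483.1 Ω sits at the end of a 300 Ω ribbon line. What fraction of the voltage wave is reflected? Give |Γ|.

Γ = (Z_L − Z_0)/(Z_L + Z_0) = (-26 − j483.1)/(574 − j483.1)
|Γ| = 484/750

|Γ| ≈ 0.645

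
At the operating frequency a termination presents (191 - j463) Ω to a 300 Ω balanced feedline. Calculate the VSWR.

VSWR ≈ 5.78

Γ = (Z_L − Z_0)/(Z_L + Z_0) = (-109 − j463)/(491 − j463)
|Γ| = 476/675 = 0.705
VSWR = (1 + |Γ|)/(1 − |Γ|) = 1.7/0.295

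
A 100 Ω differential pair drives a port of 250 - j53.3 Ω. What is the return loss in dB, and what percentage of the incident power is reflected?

RL ≈ 6.94 dB; 20.2% of incident power reflected

Γ = (150 − j53.3)/(350 − j53.3), |Γ| = 0.45
RL = −20·log₁₀(0.45) = 6.94 dB
P_refl/P_inc = |Γ|² = 0.202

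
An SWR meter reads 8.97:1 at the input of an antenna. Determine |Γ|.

|Γ| = (S − 1)/(S + 1) = (8.97 − 1)/(8.97 + 1) = 7.97/9.97

|Γ| ≈ 0.799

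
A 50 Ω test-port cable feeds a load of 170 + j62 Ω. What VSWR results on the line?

Γ = (Z_L − Z_0)/(Z_L + Z_0) = (120 + j62)/(220 + j62)
|Γ| = 135/229 = 0.591
VSWR = (1 + |Γ|)/(1 − |Γ|) = 1.59/0.409

VSWR ≈ 3.89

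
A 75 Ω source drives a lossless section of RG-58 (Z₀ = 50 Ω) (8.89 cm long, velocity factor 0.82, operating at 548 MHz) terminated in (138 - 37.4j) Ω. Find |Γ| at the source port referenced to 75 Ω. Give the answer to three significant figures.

|Γ| ≈ 0.628

λ = v/f = 0.82·c / 548 MHz = 0.449 m
βl = 2π·l/λ = 2π × 0.198 = 71.3°
tan(βl) = 2.95
Z_in = Z_0·(Z_L + jZ_0·tanβl)/(Z_0 + jZ_L·tanβl) = 17.5 − j10 Ω
Γ_s = (Z_in − Z_s)/(Z_in + Z_s) = (-57.5 − j10)/(92.5 − j10), |Γ_s| = 0.628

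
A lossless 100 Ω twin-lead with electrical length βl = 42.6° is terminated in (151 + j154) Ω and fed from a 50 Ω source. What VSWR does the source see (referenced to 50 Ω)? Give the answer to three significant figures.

VSWR ≈ 6.19

tan(βl) = 0.92
Z_in = Z_0·(Z_L + jZ_0·tanβl)/(Z_0 + jZ_L·tanβl) = 133 − j148 Ω
Γ_s = (Z_in − Z_s)/(Z_in + Z_s) = (82.6 − j148)/(183 − j148), |Γ_s| = 0.722
VSWR = (1 + |Γ_s|)/(1 − |Γ_s|)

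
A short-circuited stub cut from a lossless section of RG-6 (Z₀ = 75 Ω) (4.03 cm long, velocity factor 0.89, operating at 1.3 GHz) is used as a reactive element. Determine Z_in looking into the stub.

λ = v/f = 0.89·c / 1.3 GHz = 0.205 m
βl = 2π·l/λ = 2π × 0.196 = 70.6°
tan(βl) = 2.85
For a short-circuited stub, Z_in = jZ_0·tan(βl)

Z_in ≈ +j213 Ω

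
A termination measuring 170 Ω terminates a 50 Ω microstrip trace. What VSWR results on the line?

VSWR ≈ 3.4

Γ = (170 − 50)/(170 + 50) = 0.545
VSWR = (1 + 0.545)/(1 − 0.545)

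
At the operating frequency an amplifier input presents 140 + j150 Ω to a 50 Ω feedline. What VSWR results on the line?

VSWR ≈ 6.21

Γ = (Z_L − Z_0)/(Z_L + Z_0) = (90 + j150)/(190 + j150)
|Γ| = 175/242 = 0.723
VSWR = (1 + |Γ|)/(1 − |Γ|) = 1.72/0.277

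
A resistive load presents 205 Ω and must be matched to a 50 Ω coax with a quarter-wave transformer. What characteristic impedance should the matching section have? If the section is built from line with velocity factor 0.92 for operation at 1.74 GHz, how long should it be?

Z_qwt ≈ 101 Ω; length ≈ 3.97 cm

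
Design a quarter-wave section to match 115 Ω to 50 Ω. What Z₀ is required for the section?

Z_qwt = √(Z_0·R_L) = √(50 × 115) = √5750

Z_qwt ≈ 75.8 Ω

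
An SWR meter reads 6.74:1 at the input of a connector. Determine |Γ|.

|Γ| = (S − 1)/(S + 1) = (6.74 − 1)/(6.74 + 1) = 5.74/7.74

|Γ| ≈ 0.742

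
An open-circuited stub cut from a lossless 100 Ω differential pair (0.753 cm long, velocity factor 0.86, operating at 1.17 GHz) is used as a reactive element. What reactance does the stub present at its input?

λ = v/f = 0.86·c / 1.17 GHz = 0.221 m
βl = 2π·l/λ = 2π × 0.0341 = 12.3°
tan(βl) = 0.218
For an open-circuited stub, Z_in = −jZ_0·cot(βl) = −jZ_0/tan(βl)

X_in ≈ -459 Ω (capacitive)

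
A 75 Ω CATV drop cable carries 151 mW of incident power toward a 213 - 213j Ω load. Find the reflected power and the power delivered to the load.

P_reflected ≈ 75.8 mW; P_delivered ≈ 75.2 mW

|Γ| = |(138 − j213)/(288 − j213)| = 0.709
|Γ|² = 0.502
P_refl = |Γ|²·P_inc = 75.8 mW, P_del = (1 − |Γ|²)·P_inc = 75.2 mW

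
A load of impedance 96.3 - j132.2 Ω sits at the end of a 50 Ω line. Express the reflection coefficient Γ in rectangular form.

Γ = (Z_L − Z_0)/(Z_L + Z_0) = (46.3 − j132.2)/(146.3 − j132.2)

Γ ≈ 0.624 − j0.34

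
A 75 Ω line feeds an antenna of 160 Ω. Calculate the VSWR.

Γ = (160 − 75)/(160 + 75) = 0.362
VSWR = (1 + 0.362)/(1 − 0.362)

VSWR ≈ 2.13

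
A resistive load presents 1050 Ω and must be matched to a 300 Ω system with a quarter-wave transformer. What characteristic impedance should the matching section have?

Z_qwt = √(Z_0·R_L) = √(300 × 1050) = √315000

Z_qwt ≈ 561 Ω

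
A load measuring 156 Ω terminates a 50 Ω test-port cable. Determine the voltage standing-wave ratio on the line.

VSWR ≈ 3.12

Γ = (156 − 50)/(156 + 50) = 0.515
VSWR = (1 + 0.515)/(1 − 0.515)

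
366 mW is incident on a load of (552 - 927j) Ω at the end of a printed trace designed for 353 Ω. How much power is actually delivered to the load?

P_delivered ≈ 170 mW

|Γ| = |(199 − j927)/(905 − j927)| = 0.732
|Γ|² = 0.536
P_refl = |Γ|²·P_inc = 196 mW, P_del = (1 − |Γ|²)·P_inc = 170 mW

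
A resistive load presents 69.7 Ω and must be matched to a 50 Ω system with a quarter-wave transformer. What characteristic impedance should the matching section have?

Z_qwt = √(Z_0·R_L) = √(50 × 69.7) = √3485

Z_qwt ≈ 59 Ω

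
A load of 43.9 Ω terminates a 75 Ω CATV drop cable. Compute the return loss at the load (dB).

RL ≈ 11.6 dB

Γ = (43.9 − 75)/(43.9 + 75) = -0.262
RL = −20·log₁₀|Γ| = −20·log₁₀(0.262)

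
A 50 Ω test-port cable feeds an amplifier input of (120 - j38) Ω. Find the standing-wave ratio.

VSWR ≈ 2.68

Γ = (Z_L − Z_0)/(Z_L + Z_0) = (70 − j38)/(170 − j38)
|Γ| = 79.6/174 = 0.457
VSWR = (1 + |Γ|)/(1 − |Γ|) = 1.46/0.543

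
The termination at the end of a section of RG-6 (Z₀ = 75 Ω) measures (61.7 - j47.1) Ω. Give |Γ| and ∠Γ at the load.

Γ ≈ 0.338 ∠ -86.8°

Γ = (Z_L − Z_0)/(Z_L + Z_0) = (-13.3 − j47.1)/(136.7 − j47.1)
|Γ| = 48.9/145 = 0.338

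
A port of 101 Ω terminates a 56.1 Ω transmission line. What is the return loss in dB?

Γ = (101 − 56.1)/(101 + 56.1) = 0.286
RL = −20·log₁₀|Γ| = −20·log₁₀(0.286)

RL ≈ 10.9 dB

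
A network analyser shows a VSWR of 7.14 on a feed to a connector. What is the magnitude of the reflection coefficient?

|Γ| = (S − 1)/(S + 1) = (7.14 − 1)/(7.14 + 1) = 6.14/8.14

|Γ| ≈ 0.754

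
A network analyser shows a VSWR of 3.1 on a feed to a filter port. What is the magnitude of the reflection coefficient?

|Γ| ≈ 0.512

|Γ| = (S − 1)/(S + 1) = (3.1 − 1)/(3.1 + 1) = 2.1/4.1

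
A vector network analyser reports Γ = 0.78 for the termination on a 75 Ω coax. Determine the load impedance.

Z_L = Z_0·(1 + Γ)/(1 − Γ) = 75·(1.78)/(0.22)

Z_L ≈ 607 Ω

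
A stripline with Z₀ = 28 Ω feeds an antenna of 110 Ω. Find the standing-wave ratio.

VSWR ≈ 3.93

Γ = (110 − 28)/(110 + 28) = 0.594
VSWR = (1 + 0.594)/(1 − 0.594)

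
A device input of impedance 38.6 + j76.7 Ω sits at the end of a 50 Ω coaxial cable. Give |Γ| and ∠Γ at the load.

Γ ≈ 0.662 ∠ 57.6°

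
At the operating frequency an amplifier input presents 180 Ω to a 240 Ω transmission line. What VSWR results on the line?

VSWR ≈ 1.33

Γ = (180 − 240)/(180 + 240) = -0.143
VSWR = (1 + 0.143)/(1 − 0.143)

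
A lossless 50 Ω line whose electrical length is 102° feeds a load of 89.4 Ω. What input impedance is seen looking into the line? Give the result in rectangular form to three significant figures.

Z_in ≈ 28.8 + j7.2 Ω

tan(βl) = tan(102°) = -4.7
Z_in = Z_0·(Z_L + jZ_0·tanβl)/(Z_0 + jZ_L·tanβl)
     = 50·(89.4 − j235)/(50 − j421)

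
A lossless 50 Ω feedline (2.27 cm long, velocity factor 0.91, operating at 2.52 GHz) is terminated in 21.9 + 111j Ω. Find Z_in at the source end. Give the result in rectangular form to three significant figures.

λ = v/f = 0.91·c / 2.52 GHz = 0.108 m
βl = 2π·l/λ = 2π × 0.21 = 75.4°
tan(βl) = tan(75.4°) = 3.85
Z_in = Z_0·(Z_L + jZ_0·tanβl)/(Z_0 + jZ_L·tanβl)
     = 50·(21.9 + j303)/(-377 + j84.3)

Z_in ≈ 5.8 − j38.9 Ω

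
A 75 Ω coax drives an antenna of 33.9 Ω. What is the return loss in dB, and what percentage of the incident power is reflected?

RL ≈ 8.46 dB; 14.2% of incident power reflected

Γ = (33.9 − 75)/(33.9 + 75) = -0.377
RL = −20·log₁₀(0.377) = 8.46 dB
P_refl/P_inc = |Γ|² = 0.142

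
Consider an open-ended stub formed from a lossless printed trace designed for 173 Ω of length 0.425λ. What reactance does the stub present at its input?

βl = 2π × 0.425 = 153°
tan(βl) = -0.51
For an open-ended stub, Z_in = −jZ_0·cot(βl) = −jZ_0/tan(βl)

X_in ≈ 340 Ω (inductive)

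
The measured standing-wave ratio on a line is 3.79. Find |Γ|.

|Γ| ≈ 0.582

|Γ| = (S − 1)/(S + 1) = (3.79 − 1)/(3.79 + 1) = 2.79/4.79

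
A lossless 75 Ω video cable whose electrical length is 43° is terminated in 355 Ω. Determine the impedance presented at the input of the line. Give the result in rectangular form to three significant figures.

tan(βl) = tan(43°) = 0.933
Z_in = Z_0·(Z_L + jZ_0·tanβl)/(Z_0 + jZ_L·tanβl)
     = 75·(355 + j69.9)/(75 + j331)

Z_in ≈ 32.4 − j73.1 Ω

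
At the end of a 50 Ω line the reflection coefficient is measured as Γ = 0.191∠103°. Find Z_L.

Z_L = Z_0·(1 + Γ)/(1 − Γ) = 50·(0.957 + j0.186)/(1.04 − j0.186)

Z_L ≈ 42.9 + j16.6 Ω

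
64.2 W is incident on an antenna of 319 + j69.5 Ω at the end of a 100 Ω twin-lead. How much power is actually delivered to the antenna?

P_delivered ≈ 45.4 W

|Γ| = |(219 + j69.5)/(419 + j69.5)| = 0.541
|Γ|² = 0.293
P_refl = |Γ|²·P_inc = 18.8 W, P_del = (1 − |Γ|²)·P_inc = 45.4 W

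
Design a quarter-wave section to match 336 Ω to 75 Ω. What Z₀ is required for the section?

Z_qwt = √(Z_0·R_L) = √(75 × 336) = √25200

Z_qwt ≈ 159 Ω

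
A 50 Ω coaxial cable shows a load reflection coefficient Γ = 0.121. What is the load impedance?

Z_L ≈ 63.8 Ω

Z_L = Z_0·(1 + Γ)/(1 − Γ) = 50·(1.12)/(0.879)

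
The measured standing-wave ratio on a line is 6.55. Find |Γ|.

|Γ| = (S − 1)/(S + 1) = (6.55 − 1)/(6.55 + 1) = 5.55/7.55

|Γ| ≈ 0.735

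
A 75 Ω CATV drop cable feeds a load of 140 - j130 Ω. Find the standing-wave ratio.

Γ = (Z_L − Z_0)/(Z_L + Z_0) = (65 − j130)/(215 − j130)
|Γ| = 145/251 = 0.578
VSWR = (1 + |Γ|)/(1 − |Γ|) = 1.58/0.422

VSWR ≈ 3.74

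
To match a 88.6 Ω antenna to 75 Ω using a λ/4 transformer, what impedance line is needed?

Z_qwt = √(Z_0·R_L) = √(75 × 88.6) = √6645

Z_qwt ≈ 81.5 Ω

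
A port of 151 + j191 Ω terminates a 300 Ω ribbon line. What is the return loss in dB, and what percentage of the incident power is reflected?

Γ = (-149 + j191)/(451 + j191), |Γ| = 0.495
RL = −20·log₁₀(0.495) = 6.11 dB
P_refl/P_inc = |Γ|² = 0.245

RL ≈ 6.11 dB; 24.5% of incident power reflected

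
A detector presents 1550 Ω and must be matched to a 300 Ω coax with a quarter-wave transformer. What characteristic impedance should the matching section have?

Z_qwt = √(Z_0·R_L) = √(300 × 1550) = √465000

Z_qwt ≈ 682 Ω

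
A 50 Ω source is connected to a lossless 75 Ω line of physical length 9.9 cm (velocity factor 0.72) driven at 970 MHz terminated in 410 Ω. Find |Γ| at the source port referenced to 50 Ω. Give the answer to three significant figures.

|Γ| ≈ 0.77

λ = v/f = 0.72·c / 970 MHz = 0.223 m
βl = 2π·l/λ = 2π × 0.445 = 160°
tan(βl) = -0.363
Z_in = Z_0·(Z_L + jZ_0·tanβl)/(Z_0 + jZ_L·tanβl) = 94 + j159 Ω
Γ_s = (Z_in − Z_s)/(Z_in + Z_s) = (44 + j159)/(144 + j159), |Γ_s| = 0.77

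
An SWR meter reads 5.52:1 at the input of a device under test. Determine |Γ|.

|Γ| ≈ 0.693

|Γ| = (S − 1)/(S + 1) = (5.52 − 1)/(5.52 + 1) = 4.52/6.52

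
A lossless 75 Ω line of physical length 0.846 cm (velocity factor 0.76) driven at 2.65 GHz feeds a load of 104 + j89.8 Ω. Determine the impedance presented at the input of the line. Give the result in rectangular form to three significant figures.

Z_in ≈ 158 − j81.7 Ω

λ = v/f = 0.76·c / 2.65 GHz = 0.086 m
βl = 2π·l/λ = 2π × 0.0983 = 35.4°
tan(βl) = tan(35.4°) = 0.711
Z_in = Z_0·(Z_L + jZ_0·tanβl)/(Z_0 + jZ_L·tanβl)
     = 75·(104 + j143)/(11.2 + j73.9)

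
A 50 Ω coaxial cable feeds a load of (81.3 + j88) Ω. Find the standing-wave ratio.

VSWR ≈ 3.89

Γ = (Z_L − Z_0)/(Z_L + Z_0) = (31.3 + j88)/(131.3 + j88)
|Γ| = 93.4/158 = 0.591
VSWR = (1 + |Γ|)/(1 − |Γ|) = 1.59/0.409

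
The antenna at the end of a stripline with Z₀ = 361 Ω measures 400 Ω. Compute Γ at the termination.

Γ = (Z_L − Z_0)/(Z_L + Z_0) = (400 − 361)/(400 + 361) = 39/761

Γ = 0.0512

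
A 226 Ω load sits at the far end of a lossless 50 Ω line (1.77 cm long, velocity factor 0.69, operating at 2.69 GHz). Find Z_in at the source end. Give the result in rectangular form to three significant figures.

λ = v/f = 0.69·c / 2.69 GHz = 0.077 m
βl = 2π·l/λ = 2π × 0.23 = 82.8°
tan(βl) = tan(82.8°) = 7.92
Z_in = Z_0·(Z_L + jZ_0·tanβl)/(Z_0 + jZ_L·tanβl)
     = 50·(226 + j396)/(50 + j1790)

Z_in ≈ 11.2 − j6 Ω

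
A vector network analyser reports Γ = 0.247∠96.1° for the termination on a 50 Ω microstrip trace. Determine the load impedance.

Z_L ≈ 42.2 + j22.1 Ω

Z_L = Z_0·(1 + Γ)/(1 − Γ) = 50·(0.974 + j0.246)/(1.03 − j0.246)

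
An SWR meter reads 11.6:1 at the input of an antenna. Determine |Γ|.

|Γ| ≈ 0.841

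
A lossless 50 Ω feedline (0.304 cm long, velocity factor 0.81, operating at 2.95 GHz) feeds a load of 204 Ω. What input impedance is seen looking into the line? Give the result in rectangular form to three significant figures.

Z_in ≈ 112 − j95.8 Ω

λ = v/f = 0.81·c / 2.95 GHz = 0.0824 m
βl = 2π·l/λ = 2π × 0.0369 = 13.3°
tan(βl) = tan(13.3°) = 0.236
Z_in = Z_0·(Z_L + jZ_0·tanβl)/(Z_0 + jZ_L·tanβl)
     = 50·(204 + j11.8)/(50 + j48.2)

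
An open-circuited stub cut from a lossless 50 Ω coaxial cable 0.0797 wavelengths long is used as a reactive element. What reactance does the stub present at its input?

X_in ≈ -91.4 Ω (capacitive)

βl = 2π × 0.0797 = 28.7°
tan(βl) = 0.547
For an open-circuited stub, Z_in = −jZ_0·cot(βl) = −jZ_0/tan(βl)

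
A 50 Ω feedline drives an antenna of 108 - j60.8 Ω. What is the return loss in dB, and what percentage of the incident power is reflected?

Γ = (58 − j60.8)/(158 − j60.8), |Γ| = 0.496
RL = −20·log₁₀(0.496) = 6.08 dB
P_refl/P_inc = |Γ|² = 0.246

RL ≈ 6.08 dB; 24.6% of incident power reflected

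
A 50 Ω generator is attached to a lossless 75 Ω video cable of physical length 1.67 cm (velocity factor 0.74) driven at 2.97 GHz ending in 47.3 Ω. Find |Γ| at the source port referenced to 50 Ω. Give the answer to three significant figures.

λ = v/f = 0.74·c / 2.97 GHz = 0.0747 m
βl = 2π·l/λ = 2π × 0.223 = 80.4°
tan(βl) = 5.93
Z_in = Z_0·(Z_L + jZ_0·tanβl)/(Z_0 + jZ_L·tanβl) = 114 + j17.9 Ω
Γ_s = (Z_in − Z_s)/(Z_in + Z_s) = (64.1 + j17.9)/(164 + j17.9), |Γ_s| = 0.403

|Γ| ≈ 0.403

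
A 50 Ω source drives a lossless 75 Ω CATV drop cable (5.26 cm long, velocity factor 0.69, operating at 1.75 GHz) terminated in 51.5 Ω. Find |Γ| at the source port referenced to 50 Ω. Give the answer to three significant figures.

|Γ| ≈ 0.136

λ = v/f = 0.69·c / 1.75 GHz = 0.118 m
βl = 2π·l/λ = 2π × 0.445 = 160°
tan(βl) = -0.362
Z_in = Z_0·(Z_L + jZ_0·tanβl)/(Z_0 + jZ_L·tanβl) = 54.9 − j13.5 Ω
Γ_s = (Z_in − Z_s)/(Z_in + Z_s) = (4.86 − j13.5)/(105 − j13.5), |Γ_s| = 0.136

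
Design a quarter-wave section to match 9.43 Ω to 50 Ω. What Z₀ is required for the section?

Z_qwt = √(Z_0·R_L) = √(50 × 9.43) = √471.5

Z_qwt ≈ 21.7 Ω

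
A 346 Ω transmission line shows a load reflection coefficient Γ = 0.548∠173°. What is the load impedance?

Z_L ≈ 101 + j19.4 Ω

Z_L = Z_0·(1 + Γ)/(1 − Γ) = 346·(0.456 + j0.0668)/(1.54 − j0.0668)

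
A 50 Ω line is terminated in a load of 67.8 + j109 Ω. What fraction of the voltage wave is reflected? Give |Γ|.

|Γ| ≈ 0.688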